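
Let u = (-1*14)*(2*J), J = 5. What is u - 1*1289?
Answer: -1429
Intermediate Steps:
u = -140 (u = (-1*14)*(2*5) = -14*10 = -140)
u - 1*1289 = -140 - 1*1289 = -140 - 1289 = -1429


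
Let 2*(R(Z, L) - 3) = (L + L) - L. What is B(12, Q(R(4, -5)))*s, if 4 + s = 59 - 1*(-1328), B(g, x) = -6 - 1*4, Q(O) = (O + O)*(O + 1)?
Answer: -13830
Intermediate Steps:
R(Z, L) = 3 + L/2 (R(Z, L) = 3 + ((L + L) - L)/2 = 3 + (2*L - L)/2 = 3 + L/2)
Q(O) = 2*O*(1 + O) (Q(O) = (2*O)*(1 + O) = 2*O*(1 + O))
B(g, x) = -10 (B(g, x) = -6 - 4 = -10)
s = 1383 (s = -4 + (59 - 1*(-1328)) = -4 + (59 + 1328) = -4 + 1387 = 1383)
B(12, Q(R(4, -5)))*s = -10*1383 = -13830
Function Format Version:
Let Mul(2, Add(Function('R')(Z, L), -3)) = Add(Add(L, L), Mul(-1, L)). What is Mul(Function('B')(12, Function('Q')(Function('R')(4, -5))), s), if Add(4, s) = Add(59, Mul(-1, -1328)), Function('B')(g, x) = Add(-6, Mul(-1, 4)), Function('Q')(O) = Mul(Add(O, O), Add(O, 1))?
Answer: -13830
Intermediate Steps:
Function('R')(Z, L) = Add(3, Mul(Rational(1, 2), L)) (Function('R')(Z, L) = Add(3, Mul(Rational(1, 2), Add(Add(L, L), Mul(-1, L)))) = Add(3, Mul(Rational(1, 2), Add(Mul(2, L), Mul(-1, L)))) = Add(3, Mul(Rational(1, 2), L)))
Function('Q')(O) = Mul(2, O, Add(1, O)) (Function('Q')(O) = Mul(Mul(2, O), Add(1, O)) = Mul(2, O, Add(1, O)))
Function('B')(g, x) = -10 (Function('B')(g, x) = Add(-6, -4) = -10)
s = 1383 (s = Add(-4, Add(59, Mul(-1, -1328))) = Add(-4, Add(59, 1328)) = Add(-4, 1387) = 1383)
Mul(Function('B')(12, Function('Q')(Function('R')(4, -5))), s) = Mul(-10, 1383) = -13830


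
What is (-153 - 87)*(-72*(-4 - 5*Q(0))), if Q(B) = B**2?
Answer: -69120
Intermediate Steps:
(-153 - 87)*(-72*(-4 - 5*Q(0))) = (-153 - 87)*(-72*(-4 - 5*0**2)) = -(-2880)*6*(-4 - 5*0) = -(-2880)*6*(-4 + 0) = -(-2880)*6*(-4) = -(-2880)*(-24) = -240*288 = -69120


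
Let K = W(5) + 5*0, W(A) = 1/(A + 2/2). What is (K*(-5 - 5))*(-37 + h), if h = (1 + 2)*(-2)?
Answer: 215/3 ≈ 71.667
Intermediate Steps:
W(A) = 1/(1 + A) (W(A) = 1/(A + 2*(½)) = 1/(A + 1) = 1/(1 + A))
K = ⅙ (K = 1/(1 + 5) + 5*0 = 1/6 + 0 = ⅙ + 0 = ⅙ ≈ 0.16667)
h = -6 (h = 3*(-2) = -6)
(K*(-5 - 5))*(-37 + h) = ((-5 - 5)/6)*(-37 - 6) = ((⅙)*(-10))*(-43) = -5/3*(-43) = 215/3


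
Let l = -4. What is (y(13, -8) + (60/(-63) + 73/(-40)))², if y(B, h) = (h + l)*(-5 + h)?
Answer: 16565491849/705600 ≈ 23477.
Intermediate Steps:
y(B, h) = (-5 + h)*(-4 + h) (y(B, h) = (h - 4)*(-5 + h) = (-4 + h)*(-5 + h) = (-5 + h)*(-4 + h))
(y(13, -8) + (60/(-63) + 73/(-40)))² = ((20 + (-8)² - 9*(-8)) + (60/(-63) + 73/(-40)))² = ((20 + 64 + 72) + (60*(-1/63) + 73*(-1/40)))² = (156 + (-20/21 - 73/40))² = (156 - 2333/840)² = (128707/840)² = 16565491849/705600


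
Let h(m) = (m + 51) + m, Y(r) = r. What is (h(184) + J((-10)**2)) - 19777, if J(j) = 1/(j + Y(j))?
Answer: -3871599/200 ≈ -19358.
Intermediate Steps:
h(m) = 51 + 2*m (h(m) = (51 + m) + m = 51 + 2*m)
J(j) = 1/(2*j) (J(j) = 1/(j + j) = 1/(2*j))
(h(184) + J((-10)**2)) - 19777 = ((51 + 2*184) + 1/(2*((-10)**2))) - 19777 = ((51 + 368) + (1/2)/100) - 19777 = (419 + (1/2)*(1/100)) - 19777 = (419 + 1/200) - 19777 = 83801/200 - 19777 = -3871599/200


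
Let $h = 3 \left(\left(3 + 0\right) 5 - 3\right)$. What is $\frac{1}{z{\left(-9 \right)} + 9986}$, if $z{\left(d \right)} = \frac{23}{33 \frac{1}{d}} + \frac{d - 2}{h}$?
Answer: $\frac{396}{3951851} \approx 0.00010021$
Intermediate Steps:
$h = 36$ ($h = 3 \left(3 \cdot 5 - 3\right) = 3 \left(15 - 3\right) = 3 \cdot 12 = 36$)
$z{\left(d \right)} = - \frac{1}{18} + \frac{287 d}{396}$ ($z{\left(d \right)} = \frac{23}{33 \frac{1}{d}} + \frac{d - 2}{36} = 23 \frac{d}{33} + \left(d - 2\right) \frac{1}{36} = \frac{23 d}{33} + \left(-2 + d\right) \frac{1}{36} = \frac{23 d}{33} + \left(- \frac{1}{18} + \frac{d}{36}\right) = - \frac{1}{18} + \frac{287 d}{396}$)
$\frac{1}{z{\left(-9 \right)} + 9986} = \frac{1}{\left(- \frac{1}{18} + \frac{287}{396} \left(-9\right)\right) + 9986} = \frac{1}{\left(- \frac{1}{18} - \frac{287}{44}\right) + 9986} = \frac{1}{- \frac{2605}{396} + 9986} = \frac{1}{\frac{3951851}{396}} = \frac{396}{3951851}$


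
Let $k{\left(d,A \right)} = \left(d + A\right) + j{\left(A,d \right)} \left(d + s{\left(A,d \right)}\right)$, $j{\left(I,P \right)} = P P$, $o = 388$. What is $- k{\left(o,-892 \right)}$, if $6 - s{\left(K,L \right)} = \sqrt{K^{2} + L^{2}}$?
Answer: $-59313832 + 602176 \sqrt{59138} \approx 8.7125 \cdot 10^{7}$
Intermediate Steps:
$s{\left(K,L \right)} = 6 - \sqrt{K^{2} + L^{2}}$
$j{\left(I,P \right)} = P^{2}$
$k{\left(d,A \right)} = A + d + d^{2} \left(6 + d - \sqrt{A^{2} + d^{2}}\right)$ ($k{\left(d,A \right)} = \left(d + A\right) + d^{2} \left(d - \left(-6 + \sqrt{A^{2} + d^{2}}\right)\right) = \left(A + d\right) + d^{2} \left(6 + d - \sqrt{A^{2} + d^{2}}\right) = A + d + d^{2} \left(6 + d - \sqrt{A^{2} + d^{2}}\right)$)
$- k{\left(o,-892 \right)} = - (-892 + 388 + 388^{3} + 388^{2} \left(6 - \sqrt{\left(-892\right)^{2} + 388^{2}}\right)) = - (-892 + 388 + 58411072 + 150544 \left(6 - \sqrt{795664 + 150544}\right)) = - (-892 + 388 + 58411072 + 150544 \left(6 - \sqrt{946208}\right)) = - (-892 + 388 + 58411072 + 150544 \left(6 - 4 \sqrt{59138}\right)) = - (-892 + 388 + 58411072 + \left(903264 - 602176 \sqrt{59138}\right)) = - (59313832 - 602176 \sqrt{59138}) = -59313832 + 602176 \sqrt{59138}$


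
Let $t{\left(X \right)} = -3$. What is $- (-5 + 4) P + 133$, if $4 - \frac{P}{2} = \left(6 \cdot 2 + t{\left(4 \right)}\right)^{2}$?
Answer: $-21$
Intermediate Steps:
$P = -154$ ($P = 8 - 2 \left(6 \cdot 2 - 3\right)^{2} = 8 - 2 \left(12 - 3\right)^{2} = 8 - 2 \cdot 9^{2} = 8 - 162 = -154$)
$- (-5 + 4) P + 133 = - (-5 + 4) \left(-154\right) + 133 = \left(-1\right) \left(-1\right) \left(-154\right) + 133 = 1 \left(-154\right) + 133 = -154 + 133 = -21$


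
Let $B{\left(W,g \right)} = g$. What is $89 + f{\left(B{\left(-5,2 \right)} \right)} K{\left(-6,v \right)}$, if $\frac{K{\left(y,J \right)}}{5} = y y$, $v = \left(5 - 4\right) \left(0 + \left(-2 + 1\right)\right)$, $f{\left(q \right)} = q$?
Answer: $449$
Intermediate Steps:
$v = -1$ ($v = 1 \left(0 - 1\right) = 1 \left(-1\right) = -1$)
$K{\left(y,J \right)} = 5 y^{2}$ ($K{\left(y,J \right)} = 5 y y = 5 y^{2}$)
$89 + f{\left(B{\left(-5,2 \right)} \right)} K{\left(-6,v \right)} = 89 + 2 \cdot 5 \left(-6\right)^{2} = 89 + 2 \cdot 5 \cdot 36 = 89 + 2 \cdot 180 = 89 + 360 = 449$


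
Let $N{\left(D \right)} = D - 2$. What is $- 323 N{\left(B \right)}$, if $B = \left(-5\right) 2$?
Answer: $3876$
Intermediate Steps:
$B = -10$
$N{\left(D \right)} = -2 + D$ ($N{\left(D \right)} = D - 2 = -2 + D$)
$- 323 N{\left(B \right)} = - 323 \left(-2 - 10\right) = \left(-323\right) \left(-12\right) = 3876$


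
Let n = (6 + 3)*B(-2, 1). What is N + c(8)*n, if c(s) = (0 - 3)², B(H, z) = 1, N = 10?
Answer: 91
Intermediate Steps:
n = 9 (n = (6 + 3)*1 = 9*1 = 9)
c(s) = 9 (c(s) = (-3)² = 9)
N + c(8)*n = 10 + 9*9 = 10 + 81 = 91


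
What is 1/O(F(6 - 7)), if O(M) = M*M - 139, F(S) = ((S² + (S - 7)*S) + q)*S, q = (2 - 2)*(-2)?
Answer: -1/58 ≈ -0.017241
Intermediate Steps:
q = 0 (q = 0*(-2) = 0)
F(S) = S*(S² + S*(-7 + S)) (F(S) = ((S² + (S - 7)*S) + 0)*S = ((S² + (-7 + S)*S) + 0)*S = ((S² + S*(-7 + S)) + 0)*S = (S² + S*(-7 + S))*S = S*(S² + S*(-7 + S)))
O(M) = -139 + M² (O(M) = M² - 139 = -139 + M²)
1/O(F(6 - 7)) = 1/(-139 + ((6 - 7)²*(-7 + 2*(6 - 7)))²) = 1/(-139 + ((-1)²*(-7 + 2*(-1)))²) = 1/(-139 + (1*(-7 - 2))²) = 1/(-139 + (1*(-9))²) = 1/(-139 + (-9)²) = 1/(-139 + 81) = 1/(-58) = -1/58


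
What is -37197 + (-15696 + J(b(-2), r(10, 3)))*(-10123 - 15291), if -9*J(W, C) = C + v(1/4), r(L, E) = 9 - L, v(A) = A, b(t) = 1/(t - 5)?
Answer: 2393152975/6 ≈ 3.9886e+8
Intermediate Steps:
b(t) = 1/(-5 + t)
J(W, C) = -1/36 - C/9 (J(W, C) = -(C + 1/4)/9 = -(1/4 + C)/9 = -1/36 - C/9)
-37197 + (-15696 + J(b(-2), r(10, 3)))*(-10123 - 15291) = -37197 + (-15696 + (-1/36 - (9 - 1*10)/9))*(-10123 - 15291) = -37197 + (-15696 + (-1/36 - (9 - 10)/9))*(-25414) = -37197 + (-15696 + (-1/36 - 1/9*(-1)))*(-25414) = -37197 + (-15696 + (-1/36 + 1/9))*(-25414) = -37197 + (-15696 + 1/12)*(-25414) = -37197 - 188351/12*(-25414) = -37197 + 2393376157/6 = 2393152975/6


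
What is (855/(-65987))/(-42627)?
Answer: 15/49347857 ≈ 3.0396e-7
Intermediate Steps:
(855/(-65987))/(-42627) = (855*(-1/65987))*(-1/42627) = -45/3473*(-1/42627) = 15/49347857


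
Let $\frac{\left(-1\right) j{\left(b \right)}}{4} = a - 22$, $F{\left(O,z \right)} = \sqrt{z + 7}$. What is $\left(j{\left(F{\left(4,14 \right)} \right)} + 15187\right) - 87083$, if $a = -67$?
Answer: $-71540$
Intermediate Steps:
$F{\left(O,z \right)} = \sqrt{7 + z}$
$j{\left(b \right)} = 356$ ($j{\left(b \right)} = - 4 \left(-67 - 22\right) = \left(-4\right) \left(-89\right) = 356$)
$\left(j{\left(F{\left(4,14 \right)} \right)} + 15187\right) - 87083 = \left(356 + 15187\right) - 87083 = 15543 - 87083 = -71540$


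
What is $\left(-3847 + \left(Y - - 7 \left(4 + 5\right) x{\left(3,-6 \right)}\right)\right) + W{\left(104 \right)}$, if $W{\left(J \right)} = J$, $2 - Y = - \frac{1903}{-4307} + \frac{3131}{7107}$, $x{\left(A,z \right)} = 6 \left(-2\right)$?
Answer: $- \frac{137679500791}{30609849} \approx -4497.9$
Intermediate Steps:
$x{\left(A,z \right)} = -12$
$Y = \frac{34209860}{30609849}$ ($Y = 2 - \left(- \frac{1903}{-4307} + \frac{3131}{7107}\right) = 2 - \left(\left(-1903\right) \left(- \frac{1}{4307}\right) + 3131 \cdot \frac{1}{7107}\right) = 2 - \left(\frac{1903}{4307} + \frac{3131}{7107}\right) = 2 - \frac{27009838}{30609849} = \frac{34209860}{30609849} \approx 1.1176$)
$\left(-3847 + \left(Y - - 7 \left(4 + 5\right) x{\left(3,-6 \right)}\right)\right) + W{\left(104 \right)} = \left(-3847 + \left(\frac{34209860}{30609849} - - 7 \left(4 + 5\right) \left(-12\right)\right)\right) + 104 = \left(-3847 + \left(\frac{34209860}{30609849} - \left(-7\right) 9 \left(-12\right)\right)\right) + 104 = \left(-3847 + \left(\frac{34209860}{30609849} - \left(-63\right) \left(-12\right)\right)\right) + 104 = \left(-3847 + \left(\frac{34209860}{30609849} - 756\right)\right) + 104 = \left(-3847 - \frac{23106835984}{30609849}\right) + 104 = - \frac{140862925087}{30609849} + 104 = - \frac{137679500791}{30609849}$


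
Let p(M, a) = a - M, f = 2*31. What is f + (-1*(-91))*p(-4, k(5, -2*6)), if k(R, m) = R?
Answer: 881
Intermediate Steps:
f = 62
f + (-1*(-91))*p(-4, k(5, -2*6)) = 62 + (-1*(-91))*(5 - 1*(-4)) = 62 + 91*(5 + 4) = 62 + 91*9 = 62 + 819 = 881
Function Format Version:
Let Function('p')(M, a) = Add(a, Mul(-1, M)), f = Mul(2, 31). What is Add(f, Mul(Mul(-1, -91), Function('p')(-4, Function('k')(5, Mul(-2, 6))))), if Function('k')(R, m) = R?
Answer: 881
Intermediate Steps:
f = 62
Add(f, Mul(Mul(-1, -91), Function('p')(-4, Function('k')(5, Mul(-2, 6))))) = Add(62, Mul(Mul(-1, -91), Add(5, Mul(-1, -4)))) = Add(62, Mul(91, Add(5, 4))) = Add(62, Mul(91, 9)) = Add(62, 819) = 881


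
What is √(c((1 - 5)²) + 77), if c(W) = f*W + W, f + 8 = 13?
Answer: √173 ≈ 13.153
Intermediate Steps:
f = 5 (f = -8 + 13 = 5)
c(W) = 6*W (c(W) = 5*W + W = 6*W)
√(c((1 - 5)²) + 77) = √(6*(1 - 5)² + 77) = √(6*(-4)² + 77) = √(6*16 + 77) = √(96 + 77) = √173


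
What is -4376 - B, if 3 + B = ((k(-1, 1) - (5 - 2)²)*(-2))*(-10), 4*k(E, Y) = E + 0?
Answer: -4188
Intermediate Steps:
k(E, Y) = E/4 (k(E, Y) = (E + 0)/4 = E/4)
B = -188 (B = -3 + (((¼)*(-1) - (5 - 2)²)*(-2))*(-10) = -3 + ((-¼ - 1*3²)*(-2))*(-10) = -3 + ((-¼ - 1*9)*(-2))*(-10) = -3 + ((-¼ - 9)*(-2))*(-10) = -3 - 37/4*(-2)*(-10) = -3 + (37/2)*(-10) = -3 - 185 = -188)
-4376 - B = -4376 - 1*(-188) = -4376 + 188 = -4188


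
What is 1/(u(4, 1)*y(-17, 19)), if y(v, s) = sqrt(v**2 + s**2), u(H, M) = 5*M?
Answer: sqrt(26)/650 ≈ 0.0078446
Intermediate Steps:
y(v, s) = sqrt(s**2 + v**2)
1/(u(4, 1)*y(-17, 19)) = 1/((5*1)*sqrt(19**2 + (-17)**2)) = 1/(5*sqrt(361 + 289)) = 1/(5*sqrt(650)) = 1/(5*(5*sqrt(26))) = 1/(25*sqrt(26)) = sqrt(26)/650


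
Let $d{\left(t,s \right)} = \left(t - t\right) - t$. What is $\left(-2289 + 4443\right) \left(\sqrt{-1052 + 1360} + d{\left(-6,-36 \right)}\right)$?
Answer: $12924 + 4308 \sqrt{77} \approx 50727.0$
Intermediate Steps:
$d{\left(t,s \right)} = - t$ ($d{\left(t,s \right)} = 0 - t = - t$)
$\left(-2289 + 4443\right) \left(\sqrt{-1052 + 1360} + d{\left(-6,-36 \right)}\right) = \left(-2289 + 4443\right) \left(\sqrt{-1052 + 1360} - -6\right) = 2154 \left(\sqrt{308} + 6\right) = 2154 \left(2 \sqrt{77} + 6\right) = 2154 \left(6 + 2 \sqrt{77}\right) = 12924 + 4308 \sqrt{77}$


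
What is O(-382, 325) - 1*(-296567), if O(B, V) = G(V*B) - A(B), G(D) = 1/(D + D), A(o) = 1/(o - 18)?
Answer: 294550346879/993200 ≈ 2.9657e+5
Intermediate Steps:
A(o) = 1/(-18 + o)
G(D) = 1/(2*D)
O(B, V) = -1/(-18 + B) + 1/(2*B*V) (O(B, V) = 1/(2*((V*B))) - 1/(-18 + B) = 1/(2*((B*V))) - 1/(-18 + B) = (1/(B*V))/2 - 1/(-18 + B) = 1/(2*B*V) - 1/(-18 + B) = -1/(-18 + B) + 1/(2*B*V))
O(-382, 325) - 1*(-296567) = (-9 + (½)*(-382) - 1*(-382)*325)/(-382*325*(-18 - 382)) - 1*(-296567) = -1/382*1/325*(-9 - 191 + 124150)/(-400) + 296567 = -1/382*1/325*(-1/400)*123950 + 296567 = 2479/993200 + 296567 = 294550346879/993200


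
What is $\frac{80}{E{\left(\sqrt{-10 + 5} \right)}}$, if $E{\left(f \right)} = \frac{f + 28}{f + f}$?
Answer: $\frac{160 \sqrt{5}}{\sqrt{5} - 28 i} \approx 1.0139 + 12.697 i$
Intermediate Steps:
$E{\left(f \right)} = \frac{28 + f}{2 f}$
$\frac{80}{E{\left(\sqrt{-10 + 5} \right)}} = \frac{80}{\frac{1}{2} \frac{1}{\sqrt{-10 + 5}} \left(28 + \sqrt{-10 + 5}\right)} = \frac{80}{\frac{1}{2} \frac{1}{\sqrt{-5}} \left(28 + \sqrt{-5}\right)} = \frac{80}{\frac{1}{2} \frac{1}{i \sqrt{5}} \left(28 + i \sqrt{5}\right)} = \frac{80}{\frac{1}{2} \left(- \frac{i \sqrt{5}}{5}\right) \left(28 + i \sqrt{5}\right)} = \frac{80}{\left(- \frac{1}{10}\right) i \sqrt{5} \left(28 + i \sqrt{5}\right)} = 80 \frac{2 i \sqrt{5}}{28 + i \sqrt{5}} = \frac{160 i \sqrt{5}}{28 + i \sqrt{5}}$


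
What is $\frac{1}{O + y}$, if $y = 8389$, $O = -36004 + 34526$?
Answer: $\frac{1}{6911} \approx 0.0001447$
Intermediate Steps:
$O = -1478$
$\frac{1}{O + y} = \frac{1}{-1478 + 8389} = \frac{1}{6911}$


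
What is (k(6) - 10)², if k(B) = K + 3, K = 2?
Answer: 25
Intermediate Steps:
k(B) = 5 (k(B) = 2 + 3 = 5)
(k(6) - 10)² = (5 - 10)² = (-5)² = 25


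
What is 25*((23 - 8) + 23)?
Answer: 950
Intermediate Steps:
25*((23 - 8) + 23) = 25*(15 + 23) = 25*38 = 950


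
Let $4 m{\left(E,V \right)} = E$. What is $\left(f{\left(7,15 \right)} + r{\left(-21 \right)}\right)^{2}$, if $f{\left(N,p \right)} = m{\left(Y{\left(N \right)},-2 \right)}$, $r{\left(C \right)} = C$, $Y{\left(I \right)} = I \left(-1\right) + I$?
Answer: $441$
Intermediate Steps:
$Y{\left(I \right)} = 0$ ($Y{\left(I \right)} = - I + I = 0$)
$m{\left(E,V \right)} = \frac{E}{4}$
$f{\left(N,p \right)} = 0$ ($f{\left(N,p \right)} = \frac{1}{4} \cdot 0 = 0$)
$\left(f{\left(7,15 \right)} + r{\left(-21 \right)}\right)^{2} = \left(0 - 21\right)^{2} = \left(-21\right)^{2} = 441$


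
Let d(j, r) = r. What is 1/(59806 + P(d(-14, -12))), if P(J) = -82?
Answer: 1/59724 ≈ 1.6744e-5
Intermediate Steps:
1/(59806 + P(d(-14, -12))) = 1/(59806 - 82) = 1/59724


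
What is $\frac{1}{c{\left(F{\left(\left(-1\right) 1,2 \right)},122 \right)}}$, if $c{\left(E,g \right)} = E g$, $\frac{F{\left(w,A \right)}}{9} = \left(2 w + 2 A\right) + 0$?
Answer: $\frac{1}{2196} \approx 0.00045537$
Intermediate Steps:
$F{\left(w,A \right)} = 18 A + 18 w$ ($F{\left(w,A \right)} = 9 \left(\left(2 w + 2 A\right) + 0\right) = 9 \left(\left(2 A + 2 w\right) + 0\right) = 9 \left(2 A + 2 w\right) = 18 A + 18 w$)
$\frac{1}{c{\left(F{\left(\left(-1\right) 1,2 \right)},122 \right)}} = \frac{1}{\left(18 \cdot 2 + 18 \left(\left(-1\right) 1\right)\right) 122} = \frac{1}{\left(36 + 18 \left(-1\right)\right) 122} = \frac{1}{\left(36 - 18\right) 122} = \frac{1}{18 \cdot 122} = \frac{1}{2196}$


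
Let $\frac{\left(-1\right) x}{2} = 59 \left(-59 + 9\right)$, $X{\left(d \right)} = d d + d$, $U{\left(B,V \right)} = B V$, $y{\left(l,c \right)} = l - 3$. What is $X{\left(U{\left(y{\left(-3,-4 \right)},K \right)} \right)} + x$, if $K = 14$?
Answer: $12872$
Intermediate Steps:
$y{\left(l,c \right)} = -3 + l$
$X{\left(d \right)} = d + d^{2}$ ($X{\left(d \right)} = d^{2} + d = d + d^{2}$)
$x = 5900$ ($x = - 2 \cdot 59 \left(-59 + 9\right) = - 2 \cdot 59 \left(-50\right) = \left(-2\right) \left(-2950\right) = 5900$)
$X{\left(U{\left(y{\left(-3,-4 \right)},K \right)} \right)} + x = \left(-3 - 3\right) 14 \left(1 + \left(-3 - 3\right) 14\right) + 5900 = \left(-6\right) 14 \left(1 - 84\right) + 5900 = - 84 \left(1 - 84\right) + 5900 = \left(-84\right) \left(-83\right) + 5900 = 6972 + 5900 = 12872$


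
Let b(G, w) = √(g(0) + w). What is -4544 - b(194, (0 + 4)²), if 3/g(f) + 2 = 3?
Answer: -4544 - √19 ≈ -4548.4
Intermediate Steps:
g(f) = 3 (g(f) = 3/(-2 + 3) = 3/1 = 3*1 = 3)
b(G, w) = √(3 + w)
-4544 - b(194, (0 + 4)²) = -4544 - √(3 + (0 + 4)²) = -4544 - √(3 + 4²) = -4544 - √(3 + 16) = -4544 - √19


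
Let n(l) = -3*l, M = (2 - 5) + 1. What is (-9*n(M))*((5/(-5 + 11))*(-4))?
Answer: 180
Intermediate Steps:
M = -2 (M = -3 + 1 = -2)
(-9*n(M))*((5/(-5 + 11))*(-4)) = (-(-27)*(-2))*((5/(-5 + 11))*(-4)) = (-9*6)*((5/6)*(-4)) = -54*(⅙)*5*(-4) = -45*(-4) = -54*(-10/3) = 180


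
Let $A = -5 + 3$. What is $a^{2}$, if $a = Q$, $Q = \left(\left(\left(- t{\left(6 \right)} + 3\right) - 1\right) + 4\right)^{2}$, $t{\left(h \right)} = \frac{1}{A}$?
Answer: $\frac{28561}{16} \approx 1785.1$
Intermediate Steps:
$A = -2$
$t{\left(h \right)} = - \frac{1}{2}$ ($t{\left(h \right)} = \frac{1}{-2} = - \frac{1}{2}$)
$Q = \frac{169}{4}$ ($Q = \left(\left(\left(\left(-1\right) \left(- \frac{1}{2}\right) + 3\right) - 1\right) + 4\right)^{2} = \left(\left(\left(\frac{1}{2} + 3\right) - 1\right) + 4\right)^{2} = \left(\left(\frac{7}{2} - 1\right) + 4\right)^{2} = \left(\frac{5}{2} + 4\right)^{2} = \left(\frac{13}{2}\right)^{2} = \frac{169}{4} \approx 42.25$)
$a = \frac{169}{4} \approx 42.25$
$a^{2} = \left(\frac{169}{4}\right)^{2} = \frac{28561}{16}$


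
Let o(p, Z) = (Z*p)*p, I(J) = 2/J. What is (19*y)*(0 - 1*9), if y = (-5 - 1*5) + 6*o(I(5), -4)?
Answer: 59166/25 ≈ 2366.6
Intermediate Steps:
o(p, Z) = Z*p**2
y = -346/25 (y = (-5 - 1*5) + 6*(-4*(2/5)**2) = (-5 - 5) + 6*(-4*(2*(1/5))**2) = -10 + 6*(-4*(2/5)**2) = -10 + 6*(-4*4/25) = -10 + 6*(-16/25) = -10 - 96/25 = -346/25 ≈ -13.840)
(19*y)*(0 - 1*9) = (19*(-346/25))*(0 - 1*9) = -6574*(0 - 9)/25 = -6574/25*(-9) = 59166/25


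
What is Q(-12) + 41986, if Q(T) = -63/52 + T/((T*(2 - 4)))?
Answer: 2183183/52 ≈ 41984.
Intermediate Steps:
Q(T) = -89/52 (Q(T) = -63*1/52 + T/((T*(-2))) = -63/52 + T/((-2*T)) = -63/52 + T*(-1/(2*T)) = -63/52 - 1/2 = -89/52)
Q(-12) + 41986 = -89/52 + 41986 = 2183183/52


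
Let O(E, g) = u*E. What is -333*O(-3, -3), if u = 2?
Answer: 1998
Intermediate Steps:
O(E, g) = 2*E
-333*O(-3, -3) = -666*(-3) = -333*(-6) = 1998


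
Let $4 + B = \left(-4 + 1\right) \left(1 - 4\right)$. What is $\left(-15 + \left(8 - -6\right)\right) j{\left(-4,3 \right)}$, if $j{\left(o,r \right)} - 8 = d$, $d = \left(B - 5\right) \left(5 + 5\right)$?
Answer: $-8$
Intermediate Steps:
$B = 5$ ($B = -4 + \left(-4 + 1\right) \left(1 - 4\right) = -4 - -9 = -4 + 9 = 5$)
$d = 0$ ($d = \left(5 - 5\right) \left(5 + 5\right) = 0 \cdot 10 = 0$)
$j{\left(o,r \right)} = 8$ ($j{\left(o,r \right)} = 8 + 0 = 8$)
$\left(-15 + \left(8 - -6\right)\right) j{\left(-4,3 \right)} = \left(-15 + \left(8 - -6\right)\right) 8 = \left(-15 + \left(8 + 6\right)\right) 8 = \left(-15 + 14\right) 8 = \left(-1\right) 8 = -8$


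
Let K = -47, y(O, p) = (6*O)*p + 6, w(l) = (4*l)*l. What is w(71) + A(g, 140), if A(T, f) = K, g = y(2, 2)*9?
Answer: 20117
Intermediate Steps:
w(l) = 4*l²
y(O, p) = 6 + 6*O*p (y(O, p) = 6*O*p + 6 = 6 + 6*O*p)
g = 270 (g = (6 + 6*2*2)*9 = (6 + 24)*9 = 30*9 = 270)
A(T, f) = -47
w(71) + A(g, 140) = 4*71² - 47 = 4*5041 - 47 = 20164 - 47 = 20117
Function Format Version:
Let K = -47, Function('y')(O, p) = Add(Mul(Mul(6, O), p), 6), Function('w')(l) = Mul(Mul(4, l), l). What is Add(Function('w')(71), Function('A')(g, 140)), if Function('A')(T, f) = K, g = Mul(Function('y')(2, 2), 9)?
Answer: 20117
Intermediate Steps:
Function('w')(l) = Mul(4, Pow(l, 2))
Function('y')(O, p) = Add(6, Mul(6, O, p)) (Function('y')(O, p) = Add(Mul(6, O, p), 6) = Add(6, Mul(6, O, p)))
g = 270 (g = Mul(Add(6, Mul(6, 2, 2)), 9) = Mul(Add(6, 24), 9) = Mul(30, 9) = 270)
Function('A')(T, f) = -47
Add(Function('w')(71), Function('A')(g, 140)) = Add(Mul(4, Pow(71, 2)), -47) = Add(Mul(4, 5041), -47) = Add(20164, -47) = 20117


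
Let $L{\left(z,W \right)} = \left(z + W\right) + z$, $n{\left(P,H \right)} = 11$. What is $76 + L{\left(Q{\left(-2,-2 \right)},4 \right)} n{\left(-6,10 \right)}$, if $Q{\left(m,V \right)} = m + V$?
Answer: $32$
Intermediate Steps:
$Q{\left(m,V \right)} = V + m$
$L{\left(z,W \right)} = W + 2 z$ ($L{\left(z,W \right)} = \left(W + z\right) + z = W + 2 z$)
$76 + L{\left(Q{\left(-2,-2 \right)},4 \right)} n{\left(-6,10 \right)} = 76 + \left(4 + 2 \left(-2 - 2\right)\right) 11 = 76 + \left(4 + 2 \left(-4\right)\right) 11 = 76 + \left(4 - 8\right) 11 = 76 - 44 = 32$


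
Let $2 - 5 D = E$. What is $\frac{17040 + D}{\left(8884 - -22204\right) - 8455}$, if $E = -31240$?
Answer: $\frac{116442}{113165} \approx 1.029$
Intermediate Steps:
$D = \frac{31242}{5}$ ($D = \frac{2}{5} - -6248 = \frac{2}{5} + 6248 = \frac{31242}{5} \approx 6248.4$)
$\frac{17040 + D}{\left(8884 - -22204\right) - 8455} = \frac{17040 + \frac{31242}{5}}{\left(8884 - -22204\right) - 8455} = \frac{116442}{5 \left(\left(8884 + 22204\right) - 8455\right)} = \frac{116442}{5 \left(31088 - 8455\right)} = \frac{116442}{5 \cdot 22633} = \frac{116442}{5} \cdot \frac{1}{22633} = \frac{116442}{113165}$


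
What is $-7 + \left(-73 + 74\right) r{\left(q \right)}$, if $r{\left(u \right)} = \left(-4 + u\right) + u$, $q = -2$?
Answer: $-15$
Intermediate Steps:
$r{\left(u \right)} = -4 + 2 u$
$-7 + \left(-73 + 74\right) r{\left(q \right)} = -7 + \left(-73 + 74\right) \left(-4 + 2 \left(-2\right)\right) = -7 + 1 \left(-4 - 4\right) = -7 + 1 \left(-8\right) = -7 - 8 = -15$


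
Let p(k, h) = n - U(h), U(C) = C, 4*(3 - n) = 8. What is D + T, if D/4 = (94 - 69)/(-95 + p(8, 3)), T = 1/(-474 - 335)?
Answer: -80997/78473 ≈ -1.0322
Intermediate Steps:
n = 1 (n = 3 - ¼*8 = 3 - 2 = 1)
p(k, h) = 1 - h
T = -1/809 (T = 1/(-809) = -1/809 ≈ -0.0012361)
D = -100/97 (D = 4*((94 - 69)/(-95 + (1 - 1*3))) = 4*(25/(-95 + (1 - 3))) = 4*(25/(-95 - 2)) = 4*(25/(-97)) = 4*(25*(-1/97)) = 4*(-25/97) = -100/97 ≈ -1.0309)
D + T = -100/97 - 1/809 = -80997/78473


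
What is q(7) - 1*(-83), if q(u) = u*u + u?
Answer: 139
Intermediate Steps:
q(u) = u + u² (q(u) = u² + u = u + u²)
q(7) - 1*(-83) = 7*(1 + 7) - 1*(-83) = 7*8 + 83 = 56 + 83 = 139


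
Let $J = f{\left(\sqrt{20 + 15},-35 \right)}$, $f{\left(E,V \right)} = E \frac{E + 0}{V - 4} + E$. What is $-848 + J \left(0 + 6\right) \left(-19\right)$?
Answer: $- \frac{9694}{13} - 114 \sqrt{35} \approx -1420.1$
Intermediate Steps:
$f{\left(E,V \right)} = E + \frac{E^{2}}{-4 + V}$ ($f{\left(E,V \right)} = E \frac{E}{-4 + V} + E = \frac{E^{2}}{-4 + V} + E = E + \frac{E^{2}}{-4 + V}$)
$J = - \frac{\sqrt{35} \left(-39 + \sqrt{35}\right)}{39}$ ($J = \frac{\sqrt{20 + 15} \left(-4 + \sqrt{20 + 15} - 35\right)}{-4 - 35} = \frac{\sqrt{35} \left(-4 + \sqrt{35} - 35\right)}{-39} = \sqrt{35} \left(- \frac{1}{39}\right) \left(-39 + \sqrt{35}\right) = - \frac{\sqrt{35} \left(-39 + \sqrt{35}\right)}{39} \approx 5.0186$)
$-848 + J \left(0 + 6\right) \left(-19\right) = -848 + \left(- \frac{35}{39} + \sqrt{35}\right) \left(0 + 6\right) \left(-19\right) = -848 + \left(- \frac{35}{39} + \sqrt{35}\right) 6 \left(-19\right) = -848 + \left(- \frac{35}{39} + \sqrt{35}\right) \left(-114\right) = -848 + \left(\frac{1330}{13} - 114 \sqrt{35}\right) = - \frac{9694}{13} - 114 \sqrt{35}$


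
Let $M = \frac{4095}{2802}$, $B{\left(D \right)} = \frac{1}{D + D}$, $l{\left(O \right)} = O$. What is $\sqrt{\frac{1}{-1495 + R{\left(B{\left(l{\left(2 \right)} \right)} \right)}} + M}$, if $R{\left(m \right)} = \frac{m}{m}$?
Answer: $\frac{\sqrt{19752373034}}{116283} \approx 1.2086$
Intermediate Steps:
$B{\left(D \right)} = \frac{1}{2 D}$
$M = \frac{1365}{934}$ ($M = 4095 \cdot \frac{1}{2802} = \frac{1365}{934} \approx 1.4615$)
$R{\left(m \right)} = 1$
$\sqrt{\frac{1}{-1495 + R{\left(B{\left(l{\left(2 \right)} \right)} \right)}} + M} = \sqrt{\frac{1}{-1495 + 1} + \frac{1365}{934}} = \sqrt{\frac{1}{-1494} + \frac{1365}{934}} = \sqrt{- \frac{1}{1494} + \frac{1365}{934}} = \sqrt{\frac{509594}{348849}} = \frac{\sqrt{19752373034}}{116283}$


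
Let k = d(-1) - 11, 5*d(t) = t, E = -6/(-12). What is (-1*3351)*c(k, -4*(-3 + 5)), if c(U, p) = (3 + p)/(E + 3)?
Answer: 33510/7 ≈ 4787.1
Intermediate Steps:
E = ½ (E = -6*(-1/12) = ½ ≈ 0.50000)
d(t) = t/5
k = -56/5 (k = (⅕)*(-1) - 11 = -⅕ - 11 = -56/5 ≈ -11.200)
c(U, p) = 6/7 + 2*p/7 (c(U, p) = (3 + p)/(½ + 3) = (3 + p)/(7/2) = (3 + p)*(2/7) = 6/7 + 2*p/7)
(-1*3351)*c(k, -4*(-3 + 5)) = (-1*3351)*(6/7 + 2*(-4*(-3 + 5))/7) = -3351*(6/7 + 2*(-4*2)/7) = -3351*(6/7 + (2/7)*(-8)) = -3351*(6/7 - 16/7) = -3351*(-10/7) = 33510/7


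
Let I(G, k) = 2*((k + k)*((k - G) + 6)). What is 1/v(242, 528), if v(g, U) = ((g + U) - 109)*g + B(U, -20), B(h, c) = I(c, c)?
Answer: 1/159482 ≈ 6.2703e-6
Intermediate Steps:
I(G, k) = 4*k*(6 + k - G) (I(G, k) = 2*((2*k)*(6 + k - G)) = 2*(2*k*(6 + k - G)) = 4*k*(6 + k - G))
B(h, c) = 24*c (B(h, c) = 4*c*(6 + c - c) = 4*c*6 = 24*c)
v(g, U) = -480 + g*(-109 + U + g) (v(g, U) = ((g + U) - 109)*g + 24*(-20) = ((U + g) - 109)*g - 480 = (-109 + U + g)*g - 480 = g*(-109 + U + g) - 480 = -480 + g*(-109 + U + g))
1/v(242, 528) = 1/(-480 + 242² - 109*242 + 528*242) = 1/(-480 + 58564 - 26378 + 127776) = 1/159482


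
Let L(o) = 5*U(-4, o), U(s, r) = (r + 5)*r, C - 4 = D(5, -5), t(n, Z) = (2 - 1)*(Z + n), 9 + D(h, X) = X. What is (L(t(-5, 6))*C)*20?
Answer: -6000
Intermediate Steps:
D(h, X) = -9 + X
t(n, Z) = Z + n (t(n, Z) = 1*(Z + n) = Z + n)
C = -10 (C = 4 + (-9 - 5) = 4 - 14 = -10)
U(s, r) = r*(5 + r) (U(s, r) = (5 + r)*r = r*(5 + r))
L(o) = 5*o*(5 + o) (L(o) = 5*(o*(5 + o)) = 5*o*(5 + o))
(L(t(-5, 6))*C)*20 = ((5*(6 - 5)*(5 + (6 - 5)))*(-10))*20 = ((5*1*(5 + 1))*(-10))*20 = ((5*1*6)*(-10))*20 = (30*(-10))*20 = -300*20 = -6000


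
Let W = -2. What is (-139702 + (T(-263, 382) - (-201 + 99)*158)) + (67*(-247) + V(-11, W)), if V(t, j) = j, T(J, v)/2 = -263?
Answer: -140663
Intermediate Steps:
T(J, v) = -526 (T(J, v) = 2*(-263) = -526)
(-139702 + (T(-263, 382) - (-201 + 99)*158)) + (67*(-247) + V(-11, W)) = (-139702 + (-526 - (-201 + 99)*158)) + (67*(-247) - 2) = (-139702 + (-526 - (-102)*158)) + (-16549 - 2) = (-139702 + (-526 - 1*(-16116))) - 16551 = (-139702 + (-526 + 16116)) - 16551 = (-139702 + 15590) - 16551 = -124112 - 16551 = -140663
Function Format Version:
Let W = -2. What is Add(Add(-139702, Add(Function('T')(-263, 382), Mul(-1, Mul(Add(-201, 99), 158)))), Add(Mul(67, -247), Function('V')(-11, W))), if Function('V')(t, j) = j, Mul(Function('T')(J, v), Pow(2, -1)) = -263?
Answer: -140663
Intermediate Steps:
Function('T')(J, v) = -526 (Function('T')(J, v) = Mul(2, -263) = -526)
Add(Add(-139702, Add(Function('T')(-263, 382), Mul(-1, Mul(Add(-201, 99), 158)))), Add(Mul(67, -247), Function('V')(-11, W))) = Add(Add(-139702, Add(-526, Mul(-1, Mul(Add(-201, 99), 158)))), Add(Mul(67, -247), -2)) = Add(Add(-139702, Add(-526, Mul(-1, Mul(-102, 158)))), Add(-16549, -2)) = Add(Add(-139702, Add(-526, Mul(-1, -16116))), -16551) = Add(Add(-139702, Add(-526, 16116)), -16551) = Add(Add(-139702, 15590), -16551) = Add(-124112, -16551) = -140663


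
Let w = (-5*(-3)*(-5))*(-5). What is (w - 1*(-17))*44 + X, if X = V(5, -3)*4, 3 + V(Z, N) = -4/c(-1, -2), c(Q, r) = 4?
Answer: 17232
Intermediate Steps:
V(Z, N) = -4 (V(Z, N) = -3 - 4/4 = -3 - 4*¼ = -3 - 1 = -4)
w = 375 (w = (15*(-5))*(-5) = -75*(-5) = 375)
X = -16 (X = -4*4 = -16)
(w - 1*(-17))*44 + X = (375 - 1*(-17))*44 - 16 = (375 + 17)*44 - 16 = 392*44 - 16 = 17248 - 16 = 17232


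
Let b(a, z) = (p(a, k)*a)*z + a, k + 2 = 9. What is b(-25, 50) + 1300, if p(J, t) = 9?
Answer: -9975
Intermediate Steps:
k = 7 (k = -2 + 9 = 7)
b(a, z) = a + 9*a*z (b(a, z) = (9*a)*z + a = 9*a*z + a = a + 9*a*z)
b(-25, 50) + 1300 = -25*(1 + 9*50) + 1300 = -25*(1 + 450) + 1300 = -25*451 + 1300 = -11275 + 1300 = -9975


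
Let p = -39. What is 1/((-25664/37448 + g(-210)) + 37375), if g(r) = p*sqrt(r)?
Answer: 272979016909/10204736623191633 + 284852893*I*sqrt(210)/10204736623191633 ≈ 2.675e-5 + 4.0451e-7*I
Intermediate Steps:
g(r) = -39*sqrt(r)
1/((-25664/37448 + g(-210)) + 37375) = 1/((-25664/37448 - 39*I*sqrt(210)) + 37375) = 1/((-25664*1/37448 - 39*I*sqrt(210)) + 37375) = 1/((-3208/4681 - 39*I*sqrt(210)) + 37375) = 1/(174949167/4681 - 39*I*sqrt(210))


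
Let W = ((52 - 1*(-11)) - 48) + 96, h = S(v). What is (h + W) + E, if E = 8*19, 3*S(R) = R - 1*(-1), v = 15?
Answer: 805/3 ≈ 268.33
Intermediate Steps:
S(R) = 1/3 + R/3 (S(R) = (R - 1*(-1))/3 = (R + 1)/3 = (1 + R)/3 = 1/3 + R/3)
h = 16/3 (h = 1/3 + (1/3)*15 = 1/3 + 5 = 16/3 ≈ 5.3333)
W = 111 (W = ((52 + 11) - 48) + 96 = (63 - 48) + 96 = 15 + 96 = 111)
E = 152
(h + W) + E = (16/3 + 111) + 152 = 349/3 + 152 = 805/3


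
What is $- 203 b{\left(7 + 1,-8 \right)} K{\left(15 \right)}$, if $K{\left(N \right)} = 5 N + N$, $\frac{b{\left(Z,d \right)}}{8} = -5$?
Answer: $730800$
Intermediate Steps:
$b{\left(Z,d \right)} = -40$ ($b{\left(Z,d \right)} = 8 \left(-5\right) = -40$)
$K{\left(N \right)} = 6 N$
$- 203 b{\left(7 + 1,-8 \right)} K{\left(15 \right)} = \left(-203\right) \left(-40\right) 6 \cdot 15 = 8120 \cdot 90 = 730800$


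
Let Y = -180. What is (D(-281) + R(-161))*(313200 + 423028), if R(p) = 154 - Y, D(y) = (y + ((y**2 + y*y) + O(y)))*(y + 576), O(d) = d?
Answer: 34176833133752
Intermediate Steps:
D(y) = (576 + y)*(2*y + 2*y**2) (D(y) = (y + ((y**2 + y*y) + y))*(y + 576) = (y + ((y**2 + y**2) + y))*(576 + y) = (y + (2*y**2 + y))*(576 + y) = (y + (y + 2*y**2))*(576 + y) = (2*y + 2*y**2)*(576 + y) = (576 + y)*(2*y + 2*y**2))
R(p) = 334 (R(p) = 154 - 1*(-180) = 154 + 180 = 334)
(D(-281) + R(-161))*(313200 + 423028) = (2*(-281)*(576 + (-281)**2 + 577*(-281)) + 334)*(313200 + 423028) = (2*(-281)*(576 + 78961 - 162137) + 334)*736228 = (2*(-281)*(-82600) + 334)*736228 = (46421200 + 334)*736228 = 46421534*736228 = 34176833133752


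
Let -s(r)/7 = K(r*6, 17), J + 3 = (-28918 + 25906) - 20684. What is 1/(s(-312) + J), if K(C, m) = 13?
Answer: -1/23790 ≈ -4.2034e-5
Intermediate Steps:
J = -23699 (J = -3 + ((-28918 + 25906) - 20684) = -3 + (-3012 - 20684) = -3 - 23696 = -23699)
s(r) = -91 (s(r) = -7*13 = -91)
1/(s(-312) + J) = 1/(-91 - 23699) = 1/(-23790) = -1/23790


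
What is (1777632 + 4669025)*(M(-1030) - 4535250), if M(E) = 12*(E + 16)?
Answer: -29315644081626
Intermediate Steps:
M(E) = 192 + 12*E (M(E) = 12*(16 + E) = 192 + 12*E)
(1777632 + 4669025)*(M(-1030) - 4535250) = (1777632 + 4669025)*((192 + 12*(-1030)) - 4535250) = 6446657*((192 - 12360) - 4535250) = 6446657*(-12168 - 4535250) = 6446657*(-4547418) = -29315644081626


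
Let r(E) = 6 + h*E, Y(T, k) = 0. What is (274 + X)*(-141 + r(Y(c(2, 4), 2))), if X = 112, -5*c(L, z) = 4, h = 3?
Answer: -52110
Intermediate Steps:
c(L, z) = -⅘ (c(L, z) = -⅕*4 = -⅘)
r(E) = 6 + 3*E
(274 + X)*(-141 + r(Y(c(2, 4), 2))) = (274 + 112)*(-141 + (6 + 3*0)) = 386*(-141 + (6 + 0)) = 386*(-141 + 6) = 386*(-135) = -52110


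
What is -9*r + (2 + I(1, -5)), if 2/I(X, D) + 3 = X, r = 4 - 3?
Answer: -8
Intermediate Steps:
r = 1
I(X, D) = 2/(-3 + X)
-9*r + (2 + I(1, -5)) = -9*1 + (2 + 2/(-3 + 1)) = -9 + (2 + 2/(-2)) = -9 + (2 + 2*(-½)) = -9 + (2 - 1) = -9 + 1 = -8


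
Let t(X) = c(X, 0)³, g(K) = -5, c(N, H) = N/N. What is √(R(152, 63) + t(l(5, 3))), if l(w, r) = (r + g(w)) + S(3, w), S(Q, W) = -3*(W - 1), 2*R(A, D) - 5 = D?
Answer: √35 ≈ 5.9161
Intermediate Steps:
R(A, D) = 5/2 + D/2
S(Q, W) = 3 - 3*W (S(Q, W) = -3*(-1 + W) = 3 - 3*W)
c(N, H) = 1
l(w, r) = -2 + r - 3*w (l(w, r) = (r - 5) + (3 - 3*w) = (-5 + r) + (3 - 3*w) = -2 + r - 3*w)
t(X) = 1 (t(X) = 1³ = 1)
√(R(152, 63) + t(l(5, 3))) = √((5/2 + (½)*63) + 1) = √((5/2 + 63/2) + 1) = √(34 + 1) = √35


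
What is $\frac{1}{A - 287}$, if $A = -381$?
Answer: $- \frac{1}{668} \approx -0.001497$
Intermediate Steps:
$\frac{1}{A - 287} = \frac{1}{-381 - 287} = \frac{1}{-668} = - \frac{1}{668}$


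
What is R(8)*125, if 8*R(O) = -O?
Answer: -125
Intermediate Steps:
R(O) = -O/8 (R(O) = (-O)/8 = -O/8)
R(8)*125 = -⅛*8*125 = -1*125 = -125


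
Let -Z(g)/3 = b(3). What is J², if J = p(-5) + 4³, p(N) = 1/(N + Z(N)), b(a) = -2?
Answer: 4225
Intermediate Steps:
Z(g) = 6 (Z(g) = -3*(-2) = 6)
p(N) = 1/(6 + N) (p(N) = 1/(N + 6) = 1/(6 + N))
J = 65 (J = 1/(6 - 5) + 4³ = 1/1 + 64 = 1 + 64 = 65)
J² = 65² = 4225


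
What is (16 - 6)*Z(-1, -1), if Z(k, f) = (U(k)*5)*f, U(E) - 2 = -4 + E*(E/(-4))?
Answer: 225/2 ≈ 112.50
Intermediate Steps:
U(E) = -2 - E²/4 (U(E) = 2 + (-4 + E*(E/(-4))) = 2 + (-4 + E*(E*(-¼))) = 2 + (-4 + E*(-E/4)) = 2 + (-4 - E²/4) = -2 - E²/4)
Z(k, f) = f*(-10 - 5*k²/4) (Z(k, f) = ((-2 - k²/4)*5)*f = (-10 - 5*k²/4)*f = f*(-10 - 5*k²/4))
(16 - 6)*Z(-1, -1) = (16 - 6)*(-5/4*(-1)*(8 + (-1)²)) = 10*(-5/4*(-1)*(8 + 1)) = 10*(-5/4*(-1)*9) = 10*(45/4) = 225/2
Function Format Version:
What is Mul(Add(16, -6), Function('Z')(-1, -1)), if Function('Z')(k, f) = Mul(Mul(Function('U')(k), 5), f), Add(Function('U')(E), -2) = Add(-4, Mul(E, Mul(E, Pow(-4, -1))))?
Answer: Rational(225, 2) ≈ 112.50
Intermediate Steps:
Function('U')(E) = Add(-2, Mul(Rational(-1, 4), Pow(E, 2))) (Function('U')(E) = Add(2, Add(-4, Mul(E, Mul(E, Pow(-4, -1))))) = Add(2, Add(-4, Mul(E, Mul(E, Rational(-1, 4))))) = Add(2, Add(-4, Mul(E, Mul(Rational(-1, 4), E)))) = Add(2, Add(-4, Mul(Rational(-1, 4), Pow(E, 2)))) = Add(-2, Mul(Rational(-1, 4), Pow(E, 2))))
Function('Z')(k, f) = Mul(f, Add(-10, Mul(Rational(-5, 4), Pow(k, 2)))) (Function('Z')(k, f) = Mul(Mul(Add(-2, Mul(Rational(-1, 4), Pow(k, 2))), 5), f) = Mul(Add(-10, Mul(Rational(-5, 4), Pow(k, 2))), f) = Mul(f, Add(-10, Mul(Rational(-5, 4), Pow(k, 2)))))
Mul(Add(16, -6), Function('Z')(-1, -1)) = Mul(Add(16, -6), Mul(Rational(-5, 4), -1, Add(8, Pow(-1, 2)))) = Mul(10, Mul(Rational(-5, 4), -1, Add(8, 1))) = Mul(10, Mul(Rational(-5, 4), -1, 9)) = Mul(10, Rational(45, 4)) = Rational(225, 2)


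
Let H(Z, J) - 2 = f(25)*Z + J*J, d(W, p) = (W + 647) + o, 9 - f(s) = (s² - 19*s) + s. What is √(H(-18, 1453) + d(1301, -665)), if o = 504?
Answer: √2116651 ≈ 1454.9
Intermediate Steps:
f(s) = 9 - s² + 18*s (f(s) = 9 - ((s² - 19*s) + s) = 9 - (s² - 18*s) = 9 + (-s² + 18*s) = 9 - s² + 18*s)
d(W, p) = 1151 + W (d(W, p) = (W + 647) + 504 = (647 + W) + 504 = 1151 + W)
H(Z, J) = 2 + J² - 166*Z (H(Z, J) = 2 + ((9 - 1*25² + 18*25)*Z + J*J) = 2 + ((9 - 1*625 + 450)*Z + J²) = 2 + ((9 - 625 + 450)*Z + J²) = 2 + (-166*Z + J²) = 2 + (J² - 166*Z) = 2 + J² - 166*Z)
√(H(-18, 1453) + d(1301, -665)) = √((2 + 1453² - 166*(-18)) + (1151 + 1301)) = √((2 + 2111209 + 2988) + 2452) = √(2114199 + 2452) = √2116651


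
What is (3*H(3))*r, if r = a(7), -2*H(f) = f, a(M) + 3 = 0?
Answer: 27/2 ≈ 13.500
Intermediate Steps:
a(M) = -3 (a(M) = -3 + 0 = -3)
H(f) = -f/2
r = -3
(3*H(3))*r = (3*(-½*3))*(-3) = (3*(-3/2))*(-3) = -9/2*(-3) = 27/2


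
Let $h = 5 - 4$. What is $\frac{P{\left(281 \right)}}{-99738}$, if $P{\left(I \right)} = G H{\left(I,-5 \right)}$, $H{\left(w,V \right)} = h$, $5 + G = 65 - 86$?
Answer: $\frac{13}{49869} \approx 0.00026068$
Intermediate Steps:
$h = 1$ ($h = 5 - 4 = 1$)
$G = -26$ ($G = -5 + \left(65 - 86\right) = -5 - 21 = -26$)
$H{\left(w,V \right)} = 1$
$P{\left(I \right)} = -26$ ($P{\left(I \right)} = \left(-26\right) 1 = -26$)
$\frac{P{\left(281 \right)}}{-99738} = - \frac{26}{-99738} = \left(-26\right) \left(- \frac{1}{99738}\right) = \frac{13}{49869}$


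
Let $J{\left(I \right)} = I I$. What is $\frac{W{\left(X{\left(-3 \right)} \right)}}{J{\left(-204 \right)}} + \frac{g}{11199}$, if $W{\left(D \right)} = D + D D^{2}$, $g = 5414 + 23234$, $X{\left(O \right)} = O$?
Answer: $\frac{22071837}{8630696} \approx 2.5574$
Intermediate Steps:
$g = 28648$
$W{\left(D \right)} = D + D^{3}$
$J{\left(I \right)} = I^{2}$
$\frac{W{\left(X{\left(-3 \right)} \right)}}{J{\left(-204 \right)}} + \frac{g}{11199} = \frac{-3 + \left(-3\right)^{3}}{\left(-204\right)^{2}} + \frac{28648}{11199} = \frac{-3 - 27}{41616} + 28648 \cdot \frac{1}{11199} = \left(-30\right) \frac{1}{41616} + \frac{28648}{11199} = - \frac{5}{6936} + \frac{28648}{11199} = \frac{22071837}{8630696}$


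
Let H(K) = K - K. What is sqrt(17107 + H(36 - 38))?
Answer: sqrt(17107) ≈ 130.79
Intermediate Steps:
H(K) = 0
sqrt(17107 + H(36 - 38)) = sqrt(17107 + 0) = sqrt(17107)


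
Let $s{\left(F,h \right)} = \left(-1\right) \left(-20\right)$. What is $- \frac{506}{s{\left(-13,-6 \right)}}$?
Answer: $- \frac{253}{10} \approx -25.3$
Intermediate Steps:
$s{\left(F,h \right)} = 20$
$- \frac{506}{s{\left(-13,-6 \right)}} = - \frac{506}{20} = \left(-506\right) \frac{1}{20} = - \frac{253}{10}$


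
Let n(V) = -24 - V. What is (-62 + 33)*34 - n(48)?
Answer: -914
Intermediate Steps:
(-62 + 33)*34 - n(48) = (-62 + 33)*34 - (-24 - 1*48) = -29*34 - (-24 - 48) = -986 - 1*(-72) = -986 + 72 = -914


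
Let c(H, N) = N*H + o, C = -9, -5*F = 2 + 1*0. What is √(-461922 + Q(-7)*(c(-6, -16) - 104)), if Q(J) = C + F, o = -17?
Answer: I*√461687 ≈ 679.48*I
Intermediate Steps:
F = -⅖ (F = -(2 + 1*0)/5 = -(2 + 0)/5 = -⅕*2 = -⅖ ≈ -0.40000)
Q(J) = -47/5 (Q(J) = -9 - ⅖ = -47/5)
c(H, N) = -17 + H*N (c(H, N) = N*H - 17 = H*N - 17 = -17 + H*N)
√(-461922 + Q(-7)*(c(-6, -16) - 104)) = √(-461922 - 47*((-17 - 6*(-16)) - 104)/5) = √(-461922 - 47*((-17 + 96) - 104)/5) = √(-461922 - 47*(79 - 104)/5) = √(-461922 - 47/5*(-25)) = √(-461922 + 235) = √(-461687) = I*√461687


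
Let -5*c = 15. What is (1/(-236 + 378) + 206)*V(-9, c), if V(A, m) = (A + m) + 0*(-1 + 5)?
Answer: -175518/71 ≈ -2472.1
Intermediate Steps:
c = -3 (c = -⅕*15 = -3)
V(A, m) = A + m (V(A, m) = (A + m) + 0*4 = (A + m) + 0 = A + m)
(1/(-236 + 378) + 206)*V(-9, c) = (1/(-236 + 378) + 206)*(-9 - 3) = (1/142 + 206)*(-12) = (29253/142)*(-12) = -175518/71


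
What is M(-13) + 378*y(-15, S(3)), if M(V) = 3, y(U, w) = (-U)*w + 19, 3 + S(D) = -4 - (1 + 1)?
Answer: -43845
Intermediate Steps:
S(D) = -9 (S(D) = -3 + (-4 - (1 + 1)) = -3 + (-4 - 1*2) = -3 + (-4 - 2) = -3 - 6 = -9)
y(U, w) = 19 - U*w (y(U, w) = -U*w + 19 = 19 - U*w)
M(-13) + 378*y(-15, S(3)) = 3 + 378*(19 - 1*(-15)*(-9)) = 3 + 378*(19 - 135) = 3 + 378*(-116) = 3 - 43848 = -43845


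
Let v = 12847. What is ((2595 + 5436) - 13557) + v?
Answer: 7321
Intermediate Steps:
((2595 + 5436) - 13557) + v = ((2595 + 5436) - 13557) + 12847 = (8031 - 13557) + 12847 = -5526 + 12847 = 7321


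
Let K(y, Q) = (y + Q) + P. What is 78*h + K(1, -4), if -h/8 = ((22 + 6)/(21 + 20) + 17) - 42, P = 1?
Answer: 622046/41 ≈ 15172.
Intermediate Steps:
K(y, Q) = 1 + Q + y (K(y, Q) = (y + Q) + 1 = (Q + y) + 1 = 1 + Q + y)
h = 7976/41 (h = -8*(((22 + 6)/(21 + 20) + 17) - 42) = -8*((28/41 + 17) - 42) = -8*(725/41 - 42) = -8*(-997/41) = 7976/41 ≈ 194.54)
78*h + K(1, -4) = 78*(7976/41) + (1 - 4 + 1) = 622128/41 - 2 = 622046/41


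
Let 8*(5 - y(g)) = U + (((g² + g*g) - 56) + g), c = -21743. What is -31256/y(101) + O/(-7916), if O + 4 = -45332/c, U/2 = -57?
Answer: 10759625911186/873195553321 ≈ 12.322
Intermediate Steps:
U = -114 (U = 2*(-57) = -114)
O = -41640/21743 (O = -4 - 45332/(-21743) = -4 - 45332*(-1/21743) = -4 + 45332/21743 = -41640/21743 ≈ -1.9151)
y(g) = 105/4 - g²/4 - g/8 (y(g) = 5 - (-114 + (((g² + g*g) - 56) + g))/8 = 5 - (-114 + (((g² + g²) - 56) + g))/8 = 5 - (-114 + ((2*g² - 56) + g))/8 = 5 - (-114 + ((-56 + 2*g²) + g))/8 = 5 - (-114 + (-56 + g + 2*g²))/8 = 5 - (-170 + g + 2*g²)/8 = 5 + (85/4 - g²/4 - g/8) = 105/4 - g²/4 - g/8)
-31256/y(101) + O/(-7916) = -31256/(105/4 - ¼*101² - ⅛*101) - 41640/21743/(-7916) = -31256/(105/4 - ¼*10201 - 101/8) - 41640/21743*(-1/7916) = -31256/(105/4 - 10201/4 - 101/8) + 10410/43029397 = -31256/(-20293/8) + 10410/43029397 = -31256*(-8/20293) + 10410/43029397 = 250048/20293 + 10410/43029397 = 10759625911186/873195553321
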